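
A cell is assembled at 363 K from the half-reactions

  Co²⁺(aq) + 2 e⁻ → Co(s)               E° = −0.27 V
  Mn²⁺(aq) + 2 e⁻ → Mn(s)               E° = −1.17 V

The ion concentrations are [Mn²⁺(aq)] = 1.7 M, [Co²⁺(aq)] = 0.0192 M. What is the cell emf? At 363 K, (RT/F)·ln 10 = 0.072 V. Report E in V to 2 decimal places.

+0.83 V

Since E°(Co²⁺/Co) > E°(Mn²⁺/Mn), Co²⁺/Co serves as the cathode.
E°cell = −0.27 − (−1.17) = +0.90 V, with n = 2 electrons transferred.
Balancing gives Co²⁺(aq) + Mn(s) → Co(s) + Mn²⁺(aq); hence Q = [Mn²⁺(aq)] / [Co²⁺(aq)] = 88.5 (log Q = 1.947).
E = E° − (0.072/n)·log Q = +0.90 − (0.072/2)(1.947) = +0.83 V.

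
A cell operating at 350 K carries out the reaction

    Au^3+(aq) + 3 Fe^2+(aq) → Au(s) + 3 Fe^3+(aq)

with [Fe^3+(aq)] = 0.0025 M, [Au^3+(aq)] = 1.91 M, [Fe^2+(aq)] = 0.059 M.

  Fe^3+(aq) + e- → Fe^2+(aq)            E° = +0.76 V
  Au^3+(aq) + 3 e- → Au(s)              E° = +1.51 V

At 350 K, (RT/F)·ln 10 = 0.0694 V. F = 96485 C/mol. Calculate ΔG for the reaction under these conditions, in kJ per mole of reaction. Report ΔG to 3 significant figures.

With Au³⁺/Au reduced at the cathode, E°cell = +1.51 − (+0.76) = +0.75 V and n = 3.
The reaction quotient is [Fe^3+(aq)]^3 / ([Au^3+(aq)]·[Fe^2+(aq)]^3) = 3.98×10^−5; by Nernst, E = +0.75 − (0.0694/3)(−4.400) = +0.8518 V.
Finally ΔG = −nFE = −(3)(96485 C/mol)(+0.8518 V) = −247 kJ/mol.

−247 kJ/mol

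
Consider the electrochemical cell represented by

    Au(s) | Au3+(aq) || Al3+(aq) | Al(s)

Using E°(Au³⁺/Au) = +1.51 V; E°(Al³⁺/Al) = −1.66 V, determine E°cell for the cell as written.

−3.17 V

By convention the left-hand electrode in cell notation is the anode (oxidation) and the right-hand electrode is the cathode (reduction).
E°cell = E°(right) − E°(left) = −1.66 − (+1.51) = −3.17 V.
The negative sign shows that, as written, the cell would require an external voltage to drive the reaction.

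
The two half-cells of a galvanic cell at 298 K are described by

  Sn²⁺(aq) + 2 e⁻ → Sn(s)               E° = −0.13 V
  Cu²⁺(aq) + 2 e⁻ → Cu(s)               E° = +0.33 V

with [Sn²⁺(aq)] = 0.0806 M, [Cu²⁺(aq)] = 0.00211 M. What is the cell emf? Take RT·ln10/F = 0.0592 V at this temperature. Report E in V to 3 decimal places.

+0.413 V

Since E°(Cu²⁺/Cu) > E°(Sn²⁺/Sn), Cu²⁺/Cu serves as the cathode.
The standard potential is +0.33 − (−0.13) = +0.46 V and the balanced reaction transfers n = 2 electrons.
The balanced reaction is Cu²⁺(aq) + Sn(s) → Cu(s) + Sn²⁺(aq), so Q = [Sn²⁺(aq)] / [Cu²⁺(aq)] = 38.2 and log Q = 1.582.
By the Nernst equation, E = +0.46 − (0.0592/2)·(1.582) = +0.413 V.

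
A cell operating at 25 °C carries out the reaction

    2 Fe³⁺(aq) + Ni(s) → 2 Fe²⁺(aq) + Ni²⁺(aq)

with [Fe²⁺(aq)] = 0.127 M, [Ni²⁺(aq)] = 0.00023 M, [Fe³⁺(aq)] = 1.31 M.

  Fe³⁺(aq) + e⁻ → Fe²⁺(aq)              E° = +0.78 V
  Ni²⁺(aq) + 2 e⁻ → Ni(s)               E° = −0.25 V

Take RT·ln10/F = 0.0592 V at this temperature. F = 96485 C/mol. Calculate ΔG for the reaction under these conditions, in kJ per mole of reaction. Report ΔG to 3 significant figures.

−231 kJ/mol

E°cell = +0.78 − (−0.25) = +1.03 V; the balanced reaction transfers n = 2 electrons.
Here Q = ([Fe²⁺(aq)]^2·[Ni²⁺(aq)]) / [Fe³⁺(aq)]^2 = 2.16×10^−6 (log Q = −5.665), giving E = +1.03 − (0.0592/2)·(−5.665) = +1.1977 V.
ΔG = −nFE = −(2)(96485)(+1.1977) J/mol = −231 kJ/mol.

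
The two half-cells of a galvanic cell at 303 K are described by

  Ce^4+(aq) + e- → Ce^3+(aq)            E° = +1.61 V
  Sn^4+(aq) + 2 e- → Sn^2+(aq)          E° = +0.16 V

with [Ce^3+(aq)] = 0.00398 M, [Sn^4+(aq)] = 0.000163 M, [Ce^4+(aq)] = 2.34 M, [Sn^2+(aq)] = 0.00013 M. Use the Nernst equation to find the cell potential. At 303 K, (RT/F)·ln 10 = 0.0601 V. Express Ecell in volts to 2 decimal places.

+1.61 V

Since E°(Ce⁴⁺/Ce³⁺) > E°(Sn⁴⁺/Sn²⁺), Ce⁴⁺/Ce³⁺ serves as the cathode.
E°cell = E°cat − E°an = +1.61 − (+0.16) = +1.45 V; n = 2.
Balancing gives 2 Ce^4+(aq) + Sn^2+(aq) → 2 Ce^3+(aq) + Sn^4+(aq); hence Q = ([Ce^3+(aq)]^2·[Sn^4+(aq)]) / ([Ce^4+(aq)]^2·[Sn^2+(aq)]) = 3.63×10^−6 (log Q = −5.440).
E = E° − (0.0601/n)·log Q = +1.45 − (0.0601/2)(−5.440) = +1.61 V.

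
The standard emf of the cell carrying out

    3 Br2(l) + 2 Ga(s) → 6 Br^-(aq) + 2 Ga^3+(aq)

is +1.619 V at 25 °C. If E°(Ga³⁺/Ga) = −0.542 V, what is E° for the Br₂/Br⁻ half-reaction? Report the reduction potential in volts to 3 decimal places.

In the reaction as written the Br₂/Br⁻ couple is reduced (cathode) and Ga³⁺/Ga is oxidized (anode), so E°cell = E°(Br₂/Br⁻) − E°(Ga³⁺/Ga).
E°(Br₂/Br⁻) = E°cell + E°(anode) = +1.619 + (−0.542) = +1.077 V.

+1.077 V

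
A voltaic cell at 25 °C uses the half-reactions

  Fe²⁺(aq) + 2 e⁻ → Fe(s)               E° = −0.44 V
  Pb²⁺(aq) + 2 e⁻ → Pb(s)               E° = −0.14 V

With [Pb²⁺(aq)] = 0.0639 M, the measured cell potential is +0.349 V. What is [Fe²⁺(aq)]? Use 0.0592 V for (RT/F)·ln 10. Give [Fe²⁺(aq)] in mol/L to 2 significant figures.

With Pb²⁺/Pb at the cathode and Fe²⁺/Fe at the anode, E°cell = −0.14 − (−0.44) = +0.30 V (n = 2).
Rearranging E = E° − (0.0592/n)·log Q gives log Q = 2(+0.30 − (+0.349))/0.0592 = −1.655.
For Pb²⁺(aq) + Fe(s) → Pb(s) + Fe²⁺(aq), the reaction quotient is Q = [Fe²⁺(aq)] / [Pb²⁺(aq)].
Substituting the known concentrations and solving, log [Fe²⁺(aq)] = −2.849 and [Fe²⁺(aq)] = 0.0014 M.

0.0014 M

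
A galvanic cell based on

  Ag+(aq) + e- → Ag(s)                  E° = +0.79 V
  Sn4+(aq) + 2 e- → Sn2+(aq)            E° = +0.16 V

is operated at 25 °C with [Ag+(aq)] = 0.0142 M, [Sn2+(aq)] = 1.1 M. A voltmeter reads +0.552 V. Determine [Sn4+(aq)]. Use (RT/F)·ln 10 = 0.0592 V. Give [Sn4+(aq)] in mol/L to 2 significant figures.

Ag⁺/Ag is the cathode (higher E°); E°cell = +0.79 − (+0.16) = +0.63 V with n = 2.
Rearranging E = E° − (0.0592/n)·log Q gives log Q = 2(+0.63 − (+0.552))/0.0592 = 2.635.
For 2 Ag+(aq) + Sn2+(aq) → 2 Ag(s) + Sn4+(aq), the reaction quotient is Q = [Sn4+(aq)] / ([Ag+(aq)]^2·[Sn2+(aq)]).
Solving for the unknown gives log [Sn4+(aq)] = −1.019, so [Sn4+(aq)] ≈ 0.096 M.

0.096 M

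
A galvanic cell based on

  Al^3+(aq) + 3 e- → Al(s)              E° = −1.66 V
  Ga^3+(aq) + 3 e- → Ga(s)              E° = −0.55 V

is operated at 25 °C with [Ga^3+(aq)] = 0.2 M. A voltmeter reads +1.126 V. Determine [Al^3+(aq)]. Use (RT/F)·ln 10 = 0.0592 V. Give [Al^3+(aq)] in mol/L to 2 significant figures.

Ga³⁺/Ga is the cathode (higher E°); E°cell = −0.55 − (−1.66) = +1.11 V with n = 3.
Rearranging E = E° − (0.0592/n)·log Q gives log Q = 3(+1.11 − (+1.126))/0.0592 = −0.811.
For Ga^3+(aq) + Al(s) → Ga(s) + Al^3+(aq), the reaction quotient is Q = [Al^3+(aq)] / [Ga^3+(aq)].
Isolating [Al^3+(aq)] in Q = 10^{−0.811} yields log [Al^3+(aq)] = −1.510, i.e. 0.031 M.

0.031 M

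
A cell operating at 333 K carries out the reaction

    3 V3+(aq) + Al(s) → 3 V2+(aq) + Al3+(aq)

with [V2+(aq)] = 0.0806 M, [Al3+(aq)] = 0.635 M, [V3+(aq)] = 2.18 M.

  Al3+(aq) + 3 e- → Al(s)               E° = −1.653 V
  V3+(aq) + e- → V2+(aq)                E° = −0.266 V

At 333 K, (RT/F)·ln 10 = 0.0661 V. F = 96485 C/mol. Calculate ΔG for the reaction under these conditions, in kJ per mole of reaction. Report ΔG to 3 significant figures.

−430 kJ/mol

E°cell = −0.266 − (−1.653) = +1.387 V; the balanced reaction transfers n = 3 electrons.
Here Q = ([V2+(aq)]^3·[Al3+(aq)]) / [V3+(aq)]^3 = 3.21×10^−5 (log Q = −4.494), giving E = +1.387 − (0.0661/3)·(−4.494) = +1.4860 V.
Finally ΔG = −nFE = −(3)(96485 C/mol)(+1.4860 V) = −430 kJ/mol.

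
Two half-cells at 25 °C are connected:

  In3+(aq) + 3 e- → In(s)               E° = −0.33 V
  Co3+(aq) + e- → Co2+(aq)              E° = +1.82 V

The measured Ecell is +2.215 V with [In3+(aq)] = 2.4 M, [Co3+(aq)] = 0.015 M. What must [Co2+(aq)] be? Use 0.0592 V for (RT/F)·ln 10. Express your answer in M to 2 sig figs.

With Co³⁺/Co²⁺ at the cathode and In³⁺/In at the anode, E°cell = +1.82 − (−0.33) = +2.15 V (n = 3).
Rearranging E = E° − (0.0592/n)·log Q gives log Q = 3(+2.15 − (+2.215))/0.0592 = −3.294.
Balancing electrons gives 3 Co3+(aq) + In(s) → 3 Co2+(aq) + In3+(aq); thus Q = ([Co2+(aq)]^3·[In3+(aq)]) / [Co3+(aq)]^3.
Substituting the known concentrations and solving, log [Co2+(aq)] = −3.049 and [Co2+(aq)] = 0.00089 M.

0.00089 M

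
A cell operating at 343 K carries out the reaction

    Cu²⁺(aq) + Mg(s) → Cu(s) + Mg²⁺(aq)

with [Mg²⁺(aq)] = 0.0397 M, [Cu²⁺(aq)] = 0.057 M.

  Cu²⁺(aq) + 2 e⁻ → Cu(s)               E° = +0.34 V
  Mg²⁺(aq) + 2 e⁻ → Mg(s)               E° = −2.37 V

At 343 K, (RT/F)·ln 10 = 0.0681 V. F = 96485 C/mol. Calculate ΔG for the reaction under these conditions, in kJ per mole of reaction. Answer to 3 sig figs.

With Cu²⁺/Cu reduced at the cathode, E°cell = +0.34 − (−2.37) = +2.71 V and n = 2.
Q = [Mg²⁺(aq)] / [Cu²⁺(aq)] = 0.696, so log Q = −0.157 and E = +2.71 − (0.0681/2)(−0.157) = +2.7153 V.
ΔG = −nFE = −(2)(96485)(+2.7153) J/mol = −524 kJ/mol.

−524 kJ/mol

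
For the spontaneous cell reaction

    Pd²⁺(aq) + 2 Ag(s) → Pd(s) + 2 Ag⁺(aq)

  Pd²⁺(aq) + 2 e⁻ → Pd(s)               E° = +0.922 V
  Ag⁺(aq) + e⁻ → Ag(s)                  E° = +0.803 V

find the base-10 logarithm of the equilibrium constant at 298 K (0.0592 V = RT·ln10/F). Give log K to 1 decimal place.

The Pd²⁺/Pd couple is reduced (cathode); E°cell = +0.922 − (+0.803) = +0.119 V with n = 2.
At equilibrium E = 0, so log K = nE°cell / 0.0592 = (2)(+0.119) / 0.0592 = 4.0.

log K = 4.0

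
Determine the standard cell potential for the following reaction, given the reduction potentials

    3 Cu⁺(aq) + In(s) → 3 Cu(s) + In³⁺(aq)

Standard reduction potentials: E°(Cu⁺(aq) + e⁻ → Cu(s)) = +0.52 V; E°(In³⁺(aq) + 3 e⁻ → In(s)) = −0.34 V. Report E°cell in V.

+0.86 V

In the reaction as written, Cu⁺(aq) is reduced (cathode) and In³⁺(aq) is produced by oxidation at the anode.
E°cell = E°(cathode) − E°(anode) = +0.52 − (−0.34) = +0.86 V.
The positive value indicates the reaction is spontaneous as written.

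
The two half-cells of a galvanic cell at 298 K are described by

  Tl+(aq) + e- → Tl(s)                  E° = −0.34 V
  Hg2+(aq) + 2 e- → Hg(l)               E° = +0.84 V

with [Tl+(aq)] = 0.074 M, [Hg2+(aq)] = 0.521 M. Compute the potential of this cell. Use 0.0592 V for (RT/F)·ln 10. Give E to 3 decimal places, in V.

+1.239 V

Hg²⁺/Hg is reduced (cathode, E° = +0.84 V) and Tl⁺/Tl is oxidized (anode).
The standard potential is +0.84 − (−0.34) = +1.18 V and the balanced reaction transfers n = 2 electrons.
The balanced reaction is Hg2+(aq) + 2 Tl(s) → Hg(l) + 2 Tl+(aq), so Q = [Tl+(aq)]^2 / [Hg2+(aq)] = 0.0105 and log Q = −1.978.
Applying E = E° − (RT ln10/nF)·log Q gives +1.18 − (0.0592/2)(−1.978) = +1.239 V.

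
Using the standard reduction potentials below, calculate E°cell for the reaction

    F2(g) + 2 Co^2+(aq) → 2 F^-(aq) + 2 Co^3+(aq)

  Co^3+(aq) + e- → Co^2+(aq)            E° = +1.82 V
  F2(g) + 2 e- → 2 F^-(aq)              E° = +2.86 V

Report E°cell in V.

F2(g) gains electrons, so the F₂/F⁻ couple is the cathode; the Co³⁺/Co²⁺ couple is the anode.
E°cell = E°(cathode) − E°(anode) = +2.86 − (+1.82) = +1.04 V.

+1.04 V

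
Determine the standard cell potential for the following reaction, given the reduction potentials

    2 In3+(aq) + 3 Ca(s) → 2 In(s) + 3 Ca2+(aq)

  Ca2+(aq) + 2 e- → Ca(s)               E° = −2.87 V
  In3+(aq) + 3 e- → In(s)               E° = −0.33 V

In the reaction as written, In3+(aq) is reduced (cathode) and Ca2+(aq) is produced by oxidation at the anode.
E°cell = E°(cathode) − E°(anode) = −0.33 − (−2.87) = +2.54 V.
The positive value indicates the reaction is spontaneous as written.

+2.54 V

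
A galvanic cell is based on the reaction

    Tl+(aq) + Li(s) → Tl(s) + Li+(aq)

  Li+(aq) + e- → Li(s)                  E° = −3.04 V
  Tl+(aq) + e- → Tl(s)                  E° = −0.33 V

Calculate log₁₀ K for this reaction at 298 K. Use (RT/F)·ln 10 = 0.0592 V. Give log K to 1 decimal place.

The Tl⁺/Tl couple is reduced (cathode); E°cell = −0.33 − (−3.04) = +2.71 V with n = 1.
At equilibrium E = 0, so log K = nE°cell / 0.0592 = (1)(+2.71) / 0.0592 = 45.8.

log K = 45.8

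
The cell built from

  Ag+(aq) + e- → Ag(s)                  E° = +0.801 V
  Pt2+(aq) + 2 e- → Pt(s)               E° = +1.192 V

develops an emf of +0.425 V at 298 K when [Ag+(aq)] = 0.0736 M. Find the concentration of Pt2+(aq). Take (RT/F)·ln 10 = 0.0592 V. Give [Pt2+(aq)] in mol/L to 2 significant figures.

0.076 M

The Pt²⁺/Pt couple has the larger reduction potential, so it is the cathode: E°cell = +1.192 − (+0.801) = +0.391 V and n = 2.
Rearranging E = E° − (0.0592/n)·log Q gives log Q = 2(+0.391 − (+0.425))/0.0592 = −1.149.
Balancing electrons gives Pt2+(aq) + 2 Ag(s) → Pt(s) + 2 Ag+(aq); thus Q = [Ag+(aq)]^2 / [Pt2+(aq)].
Isolating [Pt2+(aq)] in Q = 10^{−1.149} yields log [Pt2+(aq)] = −1.117, i.e. 0.076 M.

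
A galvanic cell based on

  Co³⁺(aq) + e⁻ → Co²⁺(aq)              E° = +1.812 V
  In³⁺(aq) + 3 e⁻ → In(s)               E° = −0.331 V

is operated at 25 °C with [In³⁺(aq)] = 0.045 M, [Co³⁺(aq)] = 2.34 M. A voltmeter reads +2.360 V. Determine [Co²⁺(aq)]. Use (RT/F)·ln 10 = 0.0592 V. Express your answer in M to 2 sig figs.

0.0014 M

The Co³⁺/Co²⁺ couple has the larger reduction potential, so it is the cathode: E°cell = +1.812 − (−0.331) = +2.143 V and n = 3.
Rearranging E = E° − (0.0592/n)·log Q gives log Q = 3(+2.143 − (+2.360))/0.0592 = −10.997.
For 3 Co³⁺(aq) + In(s) → 3 Co²⁺(aq) + In³⁺(aq), the reaction quotient is Q = ([Co²⁺(aq)]^3·[In³⁺(aq)]) / [Co³⁺(aq)]^3.
Solving for the unknown gives log [Co²⁺(aq)] = −2.848, so [Co²⁺(aq)] ≈ 0.0014 M.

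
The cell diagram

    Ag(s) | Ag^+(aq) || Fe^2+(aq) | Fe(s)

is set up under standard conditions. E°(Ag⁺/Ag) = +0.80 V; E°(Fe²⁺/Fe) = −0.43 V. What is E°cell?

−1.23 V

By convention the left-hand electrode in cell notation is the anode (oxidation) and the right-hand electrode is the cathode (reduction).
E°cell = E°(right) − E°(left) = −0.43 − (+0.80) = −1.23 V.
The negative sign shows that, as written, the cell would require an external voltage to drive the reaction.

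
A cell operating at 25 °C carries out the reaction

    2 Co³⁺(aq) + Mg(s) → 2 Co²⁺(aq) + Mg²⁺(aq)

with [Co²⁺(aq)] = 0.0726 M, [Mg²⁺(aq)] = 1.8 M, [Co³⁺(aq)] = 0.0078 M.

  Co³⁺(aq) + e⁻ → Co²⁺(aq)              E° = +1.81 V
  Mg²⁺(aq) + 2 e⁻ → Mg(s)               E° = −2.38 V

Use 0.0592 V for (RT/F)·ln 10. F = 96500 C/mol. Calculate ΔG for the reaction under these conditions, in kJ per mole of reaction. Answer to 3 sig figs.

−796 kJ/mol

The standard cell potential is +1.81 − (−2.38) = +4.19 V, with n = 2 electrons in the balanced equation.
The reaction quotient is ([Co²⁺(aq)]^2·[Mg²⁺(aq)]) / [Co³⁺(aq)]^2 = 156; by Nernst, E = +4.19 − (0.0592/2)(2.193) = +4.1251 V.
ΔG = −nFE = −(2)(96500)(+4.1251) J/mol = −796 kJ/mol.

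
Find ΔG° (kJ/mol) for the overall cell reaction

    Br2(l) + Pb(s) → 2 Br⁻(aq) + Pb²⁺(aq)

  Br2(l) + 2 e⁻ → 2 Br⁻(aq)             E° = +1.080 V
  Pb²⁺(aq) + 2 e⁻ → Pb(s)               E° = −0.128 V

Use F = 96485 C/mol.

−233 kJ/mol

In the reaction as written Br2(l) is reduced, so the Br₂/Br⁻ couple is the cathode and Pb²⁺/Pb is the anode.
E°cell = +1.080 − (−0.128) = +1.208 V; balancing electrons gives n = 2.
ΔG° = −nFE°cell = −(2)(96485)(+1.208) J/mol = −233 kJ/mol.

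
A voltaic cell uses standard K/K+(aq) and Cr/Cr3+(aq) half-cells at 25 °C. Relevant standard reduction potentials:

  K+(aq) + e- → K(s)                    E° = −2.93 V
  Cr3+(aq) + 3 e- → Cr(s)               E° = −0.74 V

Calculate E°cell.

Of the two couples in this cell, the one with the more positive reduction potential is reduced at the cathode: here that is Cr³⁺/Cr (−0.74 V); K⁺/K (−2.93 V) is the anode.
E°cell = E°(cathode) − E°(anode) = −0.74 − (−2.93) = +2.19 V.

+2.19 V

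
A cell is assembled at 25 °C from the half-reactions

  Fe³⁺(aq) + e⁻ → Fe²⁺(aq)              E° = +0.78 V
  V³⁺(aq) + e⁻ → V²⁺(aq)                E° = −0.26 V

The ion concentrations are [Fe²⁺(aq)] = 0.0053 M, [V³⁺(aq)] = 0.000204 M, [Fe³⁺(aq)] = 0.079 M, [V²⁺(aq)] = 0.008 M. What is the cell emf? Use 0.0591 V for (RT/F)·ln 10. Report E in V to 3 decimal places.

+1.204 V

Fe³⁺/Fe²⁺ is reduced (cathode, E° = +0.78 V) and V³⁺/V²⁺ is oxidized (anode).
E°cell = +0.78 − (−0.26) = +1.04 V, with n = 1 electron transferred.
For the overall reaction Fe³⁺(aq) + V²⁺(aq) → Fe²⁺(aq) + V³⁺(aq), Q = ([Fe²⁺(aq)]·[V³⁺(aq)]) / ([Fe³⁺(aq)]·[V²⁺(aq)]) = 0.00171, giving log Q = −2.767.
By the Nernst equation, E = +1.04 − (0.0591/1)·(−2.767) = +1.204 V.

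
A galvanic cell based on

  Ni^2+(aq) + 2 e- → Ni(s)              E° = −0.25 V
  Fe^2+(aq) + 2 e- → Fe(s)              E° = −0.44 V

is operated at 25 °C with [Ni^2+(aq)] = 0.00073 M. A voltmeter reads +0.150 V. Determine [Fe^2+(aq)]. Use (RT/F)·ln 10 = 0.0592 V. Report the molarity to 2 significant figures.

0.016 M

With Ni²⁺/Ni at the cathode and Fe²⁺/Fe at the anode, E°cell = −0.25 − (−0.44) = +0.19 V (n = 2).
From the Nernst equation, log Q = n(E° − E)/0.0592 = 2·(+0.19 − (+0.150))/0.0592 = 1.351.
For Ni^2+(aq) + Fe(s) → Ni(s) + Fe^2+(aq), the reaction quotient is Q = [Fe^2+(aq)] / [Ni^2+(aq)].
Solving for the unknown gives log [Fe^2+(aq)] = −1.786, so [Fe^2+(aq)] ≈ 0.016 M.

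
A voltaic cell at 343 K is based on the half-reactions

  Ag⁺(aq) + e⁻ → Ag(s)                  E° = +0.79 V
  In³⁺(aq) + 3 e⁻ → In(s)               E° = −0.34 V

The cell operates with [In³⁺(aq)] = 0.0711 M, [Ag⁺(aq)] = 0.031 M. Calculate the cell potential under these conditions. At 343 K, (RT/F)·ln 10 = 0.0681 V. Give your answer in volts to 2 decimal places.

The Ag⁺/Ag couple has the more positive E°, so it is the cathode; In³⁺/In is the anode.
The standard potential is +0.79 − (−0.34) = +1.13 V and the balanced reaction transfers n = 3 electrons.
The balanced reaction is 3 Ag⁺(aq) + In(s) → 3 Ag(s) + In³⁺(aq), so Q = [In³⁺(aq)] / [Ag⁺(aq)]^3 = 2.39×10^3 and log Q = 3.378.
E = E° − (0.0681/n)·log Q = +1.13 − (0.0681/3)(3.378) = +1.05 V.

+1.05 V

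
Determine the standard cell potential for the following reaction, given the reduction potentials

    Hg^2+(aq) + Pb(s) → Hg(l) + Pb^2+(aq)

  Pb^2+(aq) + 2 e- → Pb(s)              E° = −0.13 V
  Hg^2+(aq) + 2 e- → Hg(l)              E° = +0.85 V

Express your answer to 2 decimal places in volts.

In the reaction as written, Hg^2+(aq) is reduced (cathode) and Pb^2+(aq) is produced by oxidation at the anode.
E°cell = E°(cathode) − E°(anode) = +0.85 − (−0.13) = +0.98 V.

+0.98 V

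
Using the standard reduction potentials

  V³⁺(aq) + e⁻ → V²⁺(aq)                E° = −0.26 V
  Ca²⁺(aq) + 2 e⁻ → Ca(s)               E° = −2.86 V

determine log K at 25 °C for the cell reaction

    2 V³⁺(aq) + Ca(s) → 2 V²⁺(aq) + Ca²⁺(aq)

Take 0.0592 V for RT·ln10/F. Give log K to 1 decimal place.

The V³⁺/V²⁺ couple is reduced (cathode); E°cell = −0.26 − (−2.86) = +2.60 V with n = 2.
At equilibrium E = 0, so log K = nE°cell / 0.0592 = (2)(+2.60) / 0.0592 = 87.8.

log K = 87.8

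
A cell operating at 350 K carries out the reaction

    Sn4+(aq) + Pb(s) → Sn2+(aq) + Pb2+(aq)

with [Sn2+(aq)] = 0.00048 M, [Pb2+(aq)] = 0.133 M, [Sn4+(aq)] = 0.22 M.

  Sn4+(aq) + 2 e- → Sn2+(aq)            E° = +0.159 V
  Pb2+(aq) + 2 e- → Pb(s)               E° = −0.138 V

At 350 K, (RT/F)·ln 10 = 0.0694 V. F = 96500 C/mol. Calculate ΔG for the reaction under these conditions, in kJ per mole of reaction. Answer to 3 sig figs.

−81.0 kJ/mol

The standard cell potential is +0.159 − (−0.138) = +0.297 V, with n = 2 electrons in the balanced equation.
Here Q = ([Sn2+(aq)]·[Pb2+(aq)]) / [Sn4+(aq)] = 0.00029 (log Q = −3.537), giving E = +0.297 − (0.0694/2)·(−3.537) = +0.4197 V.
ΔG = −nFE = −(2)(96500)(+0.4197) J/mol = −81.0 kJ/mol.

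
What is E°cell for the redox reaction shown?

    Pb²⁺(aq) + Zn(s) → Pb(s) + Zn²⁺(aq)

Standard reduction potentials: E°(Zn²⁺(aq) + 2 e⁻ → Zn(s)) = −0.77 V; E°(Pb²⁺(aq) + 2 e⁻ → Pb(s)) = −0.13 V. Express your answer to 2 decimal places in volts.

In the reaction as written, Pb²⁺(aq) is reduced (cathode) and Zn²⁺(aq) is produced by oxidation at the anode.
E°cell = E°(cathode) − E°(anode) = −0.13 − (−0.77) = +0.64 V.

+0.64 V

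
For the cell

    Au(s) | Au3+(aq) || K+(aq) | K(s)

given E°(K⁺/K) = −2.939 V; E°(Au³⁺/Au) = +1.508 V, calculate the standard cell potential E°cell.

By convention the left-hand electrode in cell notation is the anode (oxidation) and the right-hand electrode is the cathode (reduction).
E°cell = E°(right) − E°(left) = −2.939 − (+1.508) = −4.447 V.
The negative sign shows that, as written, the cell would require an external voltage to drive the reaction.

−4.447 V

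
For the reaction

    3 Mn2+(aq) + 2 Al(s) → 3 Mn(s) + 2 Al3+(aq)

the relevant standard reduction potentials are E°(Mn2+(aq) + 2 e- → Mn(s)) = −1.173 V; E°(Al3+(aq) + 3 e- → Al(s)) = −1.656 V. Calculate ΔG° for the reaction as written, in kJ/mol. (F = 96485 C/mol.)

In the reaction as written Mn2+(aq) is reduced, so the Mn²⁺/Mn couple is the cathode and Al³⁺/Al is the anode.
E°cell = −1.173 − (−1.656) = +0.483 V; balancing electrons gives n = 6.
ΔG° = −nFE°cell = −(6)(96485)(+0.483) J/mol = −280 kJ/mol.

−280 kJ/mol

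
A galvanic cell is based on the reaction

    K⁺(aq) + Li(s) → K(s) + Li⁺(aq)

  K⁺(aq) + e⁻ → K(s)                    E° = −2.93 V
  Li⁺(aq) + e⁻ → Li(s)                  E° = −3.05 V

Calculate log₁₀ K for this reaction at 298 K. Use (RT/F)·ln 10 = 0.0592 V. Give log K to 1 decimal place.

log K = 2.0

The K⁺/K couple is reduced (cathode); E°cell = −2.93 − (−3.05) = +0.12 V with n = 1.
At equilibrium E = 0, so log K = nE°cell / 0.0592 = (1)(+0.12) / 0.0592 = 2.0.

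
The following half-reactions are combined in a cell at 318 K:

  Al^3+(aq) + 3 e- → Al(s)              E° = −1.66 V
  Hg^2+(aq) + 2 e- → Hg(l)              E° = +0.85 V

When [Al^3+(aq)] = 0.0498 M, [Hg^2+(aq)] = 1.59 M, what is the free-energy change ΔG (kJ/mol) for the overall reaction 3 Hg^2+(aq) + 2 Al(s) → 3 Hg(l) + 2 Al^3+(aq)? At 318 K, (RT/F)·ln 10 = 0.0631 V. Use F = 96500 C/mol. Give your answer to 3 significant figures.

−1470 kJ/mol

With Hg²⁺/Hg reduced at the cathode, E°cell = +0.85 − (−1.66) = +2.51 V and n = 6.
Q = [Al^3+(aq)]^2 / [Hg^2+(aq)]^3 = 0.000617, so log Q = −3.210 and E = +2.51 − (0.0631/6)(−3.210) = +2.5438 V.
ΔG = −nFE = −(6)(96500)(+2.5438) J/mol = −1470 kJ/mol.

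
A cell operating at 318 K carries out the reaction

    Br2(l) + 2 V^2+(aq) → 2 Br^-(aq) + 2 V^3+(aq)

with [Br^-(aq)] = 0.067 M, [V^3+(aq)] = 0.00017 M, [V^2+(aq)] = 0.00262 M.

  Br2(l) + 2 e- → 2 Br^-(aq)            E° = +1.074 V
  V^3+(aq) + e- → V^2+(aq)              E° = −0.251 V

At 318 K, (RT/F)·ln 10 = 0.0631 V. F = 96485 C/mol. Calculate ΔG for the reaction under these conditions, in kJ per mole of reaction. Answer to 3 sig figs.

−284 kJ/mol

With Br₂/Br⁻ reduced at the cathode, E°cell = +1.074 − (−0.251) = +1.325 V and n = 2.
The reaction quotient is ([Br^-(aq)]^2·[V^3+(aq)]^2) / [V^2+(aq)]^2 = 1.89×10^−5; by Nernst, E = +1.325 − (0.0631/2)(−4.724) = +1.4740 V.
Then ΔG = −nFE = −2 × 96485 × +1.4740 J/mol = −284 kJ/mol.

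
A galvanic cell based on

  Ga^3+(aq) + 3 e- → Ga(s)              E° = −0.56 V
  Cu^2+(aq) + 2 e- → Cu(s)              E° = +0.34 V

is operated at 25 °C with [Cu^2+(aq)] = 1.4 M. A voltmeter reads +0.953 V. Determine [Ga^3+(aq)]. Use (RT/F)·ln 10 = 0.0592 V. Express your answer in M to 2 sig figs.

Cu²⁺/Cu is the cathode (higher E°); E°cell = +0.34 − (−0.56) = +0.90 V with n = 6.
From the Nernst equation, log Q = n(E° − E)/0.0592 = 6·(+0.90 − (+0.953))/0.0592 = −5.372.
For 3 Cu^2+(aq) + 2 Ga(s) → 3 Cu(s) + 2 Ga^3+(aq), the reaction quotient is Q = [Ga^3+(aq)]^2 / [Cu^2+(aq)]^3.
Isolating [Ga^3+(aq)] in Q = 10^{−5.372} yields log [Ga^3+(aq)] = −2.467, i.e. 0.0034 M.

0.0034 M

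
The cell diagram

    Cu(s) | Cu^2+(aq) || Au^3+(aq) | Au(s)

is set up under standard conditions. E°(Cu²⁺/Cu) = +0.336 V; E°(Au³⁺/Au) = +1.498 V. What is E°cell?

+1.162 V

By convention the left-hand electrode in cell notation is the anode (oxidation) and the right-hand electrode is the cathode (reduction).
E°cell = E°(right) − E°(left) = +1.498 − (+0.336) = +1.162 V.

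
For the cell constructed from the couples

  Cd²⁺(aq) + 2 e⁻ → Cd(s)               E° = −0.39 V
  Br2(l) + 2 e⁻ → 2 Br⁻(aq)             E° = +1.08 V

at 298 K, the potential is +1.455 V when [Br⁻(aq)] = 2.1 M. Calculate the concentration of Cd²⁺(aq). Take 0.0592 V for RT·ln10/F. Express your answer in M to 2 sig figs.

0.73 M

With Br₂/Br⁻ at the cathode and Cd²⁺/Cd at the anode, E°cell = +1.08 − (−0.39) = +1.47 V (n = 2).
Rearranging E = E° − (0.0592/n)·log Q gives log Q = 2(+1.47 − (+1.455))/0.0592 = 0.507.
The balanced reaction is Br2(l) + Cd(s) → 2 Br⁻(aq) + Cd²⁺(aq), so Q = [Br⁻(aq)]^2·[Cd²⁺(aq)].
Isolating [Cd²⁺(aq)] in Q = 10^{0.507} yields log [Cd²⁺(aq)] = −0.137, i.e. 0.73 M.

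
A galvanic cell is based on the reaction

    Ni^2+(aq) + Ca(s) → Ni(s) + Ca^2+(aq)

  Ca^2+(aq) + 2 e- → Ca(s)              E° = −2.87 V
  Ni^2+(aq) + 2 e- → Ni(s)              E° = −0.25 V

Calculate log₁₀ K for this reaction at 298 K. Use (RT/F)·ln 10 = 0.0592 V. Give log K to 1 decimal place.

log K = 88.5

The Ni²⁺/Ni couple is reduced (cathode); E°cell = −0.25 − (−2.87) = +2.62 V with n = 2.
At equilibrium E = 0, so log K = nE°cell / 0.0592 = (2)(+2.62) / 0.0592 = 88.5.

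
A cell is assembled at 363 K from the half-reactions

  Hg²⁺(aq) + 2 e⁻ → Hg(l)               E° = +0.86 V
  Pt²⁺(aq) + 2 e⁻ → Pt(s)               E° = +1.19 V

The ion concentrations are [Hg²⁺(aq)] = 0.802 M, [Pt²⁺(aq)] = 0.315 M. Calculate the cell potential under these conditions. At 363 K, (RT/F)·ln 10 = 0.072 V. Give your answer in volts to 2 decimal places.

+0.32 V

Pt²⁺/Pt is reduced (cathode, E° = +1.19 V) and Hg²⁺/Hg is oxidized (anode).
The standard potential is +1.19 − (+0.86) = +0.33 V and the balanced reaction transfers n = 2 electrons.
Balancing gives Pt²⁺(aq) + Hg(l) → Pt(s) + Hg²⁺(aq); hence Q = [Hg²⁺(aq)] / [Pt²⁺(aq)] = 2.55 (log Q = 0.406).
By the Nernst equation, E = +0.33 − (0.072/2)·(0.406) = +0.32 V.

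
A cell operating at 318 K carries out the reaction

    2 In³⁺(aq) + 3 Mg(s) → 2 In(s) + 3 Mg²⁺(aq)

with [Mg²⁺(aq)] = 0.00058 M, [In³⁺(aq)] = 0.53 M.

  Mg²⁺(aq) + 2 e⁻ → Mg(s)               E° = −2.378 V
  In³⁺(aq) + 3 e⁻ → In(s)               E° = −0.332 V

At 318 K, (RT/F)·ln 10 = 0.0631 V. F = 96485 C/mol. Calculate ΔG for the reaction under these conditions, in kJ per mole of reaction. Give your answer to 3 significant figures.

−1240 kJ/mol

E°cell = −0.332 − (−2.378) = +2.046 V; the balanced reaction transfers n = 6 electrons.
Q = [Mg²⁺(aq)]^3 / [In³⁺(aq)]^2 = 6.95×10^−10, so log Q = −9.158 and E = +2.046 − (0.0631/6)(−9.158) = +2.1423 V.
ΔG = −nFE = −(6)(96485)(+2.1423) J/mol = −1240 kJ/mol.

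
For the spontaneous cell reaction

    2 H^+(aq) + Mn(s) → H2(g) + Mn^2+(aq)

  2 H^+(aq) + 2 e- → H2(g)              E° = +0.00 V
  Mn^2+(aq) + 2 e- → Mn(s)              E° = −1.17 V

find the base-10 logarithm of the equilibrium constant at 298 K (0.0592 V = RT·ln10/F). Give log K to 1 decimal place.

log K = 39.5

The 2H⁺/H₂ couple is reduced (cathode); E°cell = +0.00 − (−1.17) = +1.17 V with n = 2.
At equilibrium E = 0, so log K = nE°cell / 0.0592 = (2)(+1.17) / 0.0592 = 39.5.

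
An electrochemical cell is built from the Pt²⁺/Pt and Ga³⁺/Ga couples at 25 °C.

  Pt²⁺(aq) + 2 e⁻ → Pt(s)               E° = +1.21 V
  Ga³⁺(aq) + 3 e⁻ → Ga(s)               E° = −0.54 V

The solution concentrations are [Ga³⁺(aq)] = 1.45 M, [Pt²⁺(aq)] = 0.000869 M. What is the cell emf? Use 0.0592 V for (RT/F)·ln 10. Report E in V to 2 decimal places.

+1.66 V

Pt²⁺/Pt is reduced (cathode, E° = +1.21 V) and Ga³⁺/Ga is oxidized (anode).
E°cell = E°cat − E°an = +1.21 − (−0.54) = +1.75 V; n = 6.
The balanced reaction is 3 Pt²⁺(aq) + 2 Ga(s) → 3 Pt(s) + 2 Ga³⁺(aq), so Q = [Ga³⁺(aq)]^2 / [Pt²⁺(aq)]^3 = 3.2×10^9 and log Q = 9.506.
E = E° − (0.0592/n)·log Q = +1.75 − (0.0592/6)(9.506) = +1.66 V.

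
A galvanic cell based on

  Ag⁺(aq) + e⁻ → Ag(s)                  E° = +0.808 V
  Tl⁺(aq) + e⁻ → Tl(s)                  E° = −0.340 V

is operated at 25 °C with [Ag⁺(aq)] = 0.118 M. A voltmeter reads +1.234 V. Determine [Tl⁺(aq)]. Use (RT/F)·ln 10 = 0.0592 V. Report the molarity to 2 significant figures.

0.0042 M

With Ag⁺/Ag at the cathode and Tl⁺/Tl at the anode, E°cell = +0.808 − (−0.340) = +1.148 V (n = 1).
From the Nernst equation, log Q = n(E° − E)/0.0592 = 1·(+1.148 − (+1.234))/0.0592 = −1.453.
Balancing electrons gives Ag⁺(aq) + Tl(s) → Ag(s) + Tl⁺(aq); thus Q = [Tl⁺(aq)] / [Ag⁺(aq)].
Isolating [Tl⁺(aq)] in Q = 10^{−1.453} yields log [Tl⁺(aq)] = −2.381, i.e. 0.0042 M.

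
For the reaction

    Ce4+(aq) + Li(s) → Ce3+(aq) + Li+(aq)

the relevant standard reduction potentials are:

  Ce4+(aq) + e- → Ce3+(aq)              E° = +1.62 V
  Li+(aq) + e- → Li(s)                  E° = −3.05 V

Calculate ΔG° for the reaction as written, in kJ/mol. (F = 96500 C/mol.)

In the reaction as written Ce4+(aq) is reduced, so the Ce⁴⁺/Ce³⁺ couple is the cathode and Li⁺/Li is the anode.
E°cell = +1.62 − (−3.05) = +4.67 V; balancing electrons gives n = 1.
ΔG° = −nFE°cell = −(1)(96500)(+4.67) J/mol = −451 kJ/mol.

−451 kJ/mol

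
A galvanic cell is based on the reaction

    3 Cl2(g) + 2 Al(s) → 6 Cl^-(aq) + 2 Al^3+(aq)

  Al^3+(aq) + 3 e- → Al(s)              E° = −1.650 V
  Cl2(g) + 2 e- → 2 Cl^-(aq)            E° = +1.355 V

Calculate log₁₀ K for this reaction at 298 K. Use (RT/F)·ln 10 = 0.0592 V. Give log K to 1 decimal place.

log K = 304.6

The Cl₂/Cl⁻ couple is reduced (cathode); E°cell = +1.355 − (−1.650) = +3.005 V with n = 6.
At equilibrium E = 0, so log K = nE°cell / 0.0592 = (6)(+3.005) / 0.0592 = 304.6.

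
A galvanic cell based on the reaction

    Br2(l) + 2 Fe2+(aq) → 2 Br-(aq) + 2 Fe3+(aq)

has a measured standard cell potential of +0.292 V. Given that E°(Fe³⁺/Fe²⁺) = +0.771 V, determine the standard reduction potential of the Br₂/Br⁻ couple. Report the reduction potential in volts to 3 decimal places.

In the reaction as written the Br₂/Br⁻ couple is reduced (cathode) and Fe³⁺/Fe²⁺ is oxidized (anode), so E°cell = E°(Br₂/Br⁻) − E°(Fe³⁺/Fe²⁺).
E°(Br₂/Br⁻) = E°cell + E°(anode) = +0.292 + (+0.771) = +1.063 V.

+1.063 V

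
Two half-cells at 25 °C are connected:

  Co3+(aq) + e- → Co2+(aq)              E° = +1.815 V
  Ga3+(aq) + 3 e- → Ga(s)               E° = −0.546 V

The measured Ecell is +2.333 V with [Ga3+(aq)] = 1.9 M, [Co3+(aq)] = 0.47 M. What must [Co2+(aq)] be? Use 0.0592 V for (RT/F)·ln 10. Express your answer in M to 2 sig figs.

1.1 M

With Co³⁺/Co²⁺ at the cathode and Ga³⁺/Ga at the anode, E°cell = +1.815 − (−0.546) = +2.361 V (n = 3).
From the Nernst equation, log Q = n(E° − E)/0.0592 = 3·(+2.361 − (+2.333))/0.0592 = 1.419.
The balanced reaction is 3 Co3+(aq) + Ga(s) → 3 Co2+(aq) + Ga3+(aq), so Q = ([Co2+(aq)]^3·[Ga3+(aq)]) / [Co3+(aq)]^3.
Substituting the known concentrations and solving, log [Co2+(aq)] = 0.052 and [Co2+(aq)] = 1.1 M.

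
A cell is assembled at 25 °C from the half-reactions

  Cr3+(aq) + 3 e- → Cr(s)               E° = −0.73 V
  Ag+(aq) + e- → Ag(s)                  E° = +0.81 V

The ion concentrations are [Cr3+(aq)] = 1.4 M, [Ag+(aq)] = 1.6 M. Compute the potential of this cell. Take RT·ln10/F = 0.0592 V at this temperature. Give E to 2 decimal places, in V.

+1.55 V

The Ag⁺/Ag couple has the more positive E°, so it is the cathode; Cr³⁺/Cr is the anode.
E°cell = E°cat − E°an = +0.81 − (−0.73) = +1.54 V; n = 3.
Balancing gives 3 Ag+(aq) + Cr(s) → 3 Ag(s) + Cr3+(aq); hence Q = [Cr3+(aq)] / [Ag+(aq)]^3 = 0.342 (log Q = −0.466).
By the Nernst equation, E = +1.54 − (0.0592/3)·(−0.466) = +1.55 V.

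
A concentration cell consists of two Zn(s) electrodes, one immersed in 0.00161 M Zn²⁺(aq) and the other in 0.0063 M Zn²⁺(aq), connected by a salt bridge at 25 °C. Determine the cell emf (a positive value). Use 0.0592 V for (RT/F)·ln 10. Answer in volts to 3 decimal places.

For a concentration cell E°cell = 0, since both electrodes use the same couple.
The compartment with the higher Zn²⁺(aq) concentration (0.0063 M) acts as the cathode; ions are reduced there and produced at the dilute (0.00161 M) anode.
With n = 2, Ecell = −(0.0592/2)·log([dilute]/[conc]) = −(0.0592/2)·log(0.00161/0.0063) = +0.018 V.

0.018 V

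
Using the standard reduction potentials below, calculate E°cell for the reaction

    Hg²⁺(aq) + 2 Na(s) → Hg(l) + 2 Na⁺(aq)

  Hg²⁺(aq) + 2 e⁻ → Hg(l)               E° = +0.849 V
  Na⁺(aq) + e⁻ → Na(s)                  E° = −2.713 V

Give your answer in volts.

In the reaction as written, Hg²⁺(aq) is reduced (cathode) and Na⁺(aq) is produced by oxidation at the anode.
E°cell = E°(cathode) − E°(anode) = +0.849 − (−2.713) = +3.562 V.

+3.562 V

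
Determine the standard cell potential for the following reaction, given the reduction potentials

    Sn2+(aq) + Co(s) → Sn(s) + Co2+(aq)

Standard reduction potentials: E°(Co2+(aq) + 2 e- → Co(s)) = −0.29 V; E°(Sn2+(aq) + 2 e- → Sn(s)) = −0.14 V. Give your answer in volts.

+0.15 V

In the reaction as written, Sn2+(aq) is reduced (cathode) and Co2+(aq) is produced by oxidation at the anode.
E°cell = E°(cathode) − E°(anode) = −0.14 − (−0.29) = +0.15 V.
The positive value indicates the reaction is spontaneous as written.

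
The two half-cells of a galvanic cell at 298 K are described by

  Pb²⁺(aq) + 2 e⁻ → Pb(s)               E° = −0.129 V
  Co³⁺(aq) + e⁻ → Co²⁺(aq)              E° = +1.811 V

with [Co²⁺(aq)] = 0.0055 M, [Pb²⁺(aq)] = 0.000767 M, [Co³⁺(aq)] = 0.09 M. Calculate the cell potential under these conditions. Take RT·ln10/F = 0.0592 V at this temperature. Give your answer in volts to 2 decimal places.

+2.10 V

Since E°(Co³⁺/Co²⁺) > E°(Pb²⁺/Pb), Co³⁺/Co²⁺ serves as the cathode.
E°cell = +1.811 − (−0.129) = +1.940 V, with n = 2 electrons transferred.
The balanced reaction is 2 Co³⁺(aq) + Pb(s) → 2 Co²⁺(aq) + Pb²⁺(aq), so Q = ([Co²⁺(aq)]^2·[Pb²⁺(aq)]) / [Co³⁺(aq)]^2 = 2.86×10^−6 and log Q = −5.543.
Applying E = E° − (RT ln10/nF)·log Q gives +1.940 − (0.0592/2)(−5.543) = +2.10 V.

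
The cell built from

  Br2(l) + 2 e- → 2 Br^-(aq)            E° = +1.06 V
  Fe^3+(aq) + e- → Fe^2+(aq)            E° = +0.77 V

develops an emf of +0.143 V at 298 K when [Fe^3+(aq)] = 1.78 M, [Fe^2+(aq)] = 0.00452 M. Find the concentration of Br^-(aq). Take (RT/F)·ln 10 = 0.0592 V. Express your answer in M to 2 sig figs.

The Br₂/Br⁻ couple has the larger reduction potential, so it is the cathode: E°cell = +1.06 − (+0.77) = +0.29 V and n = 2.
Rearranging E = E° − (0.0592/n)·log Q gives log Q = 2(+0.29 − (+0.143))/0.0592 = 4.966.
Balancing electrons gives Br2(l) + 2 Fe^2+(aq) → 2 Br^-(aq) + 2 Fe^3+(aq); thus Q = ([Br^-(aq)]^2·[Fe^3+(aq)]^2) / [Fe^2+(aq)]^2.
Isolating [Br^-(aq)] in Q = 10^{4.966} yields log [Br^-(aq)] = −0.112, i.e. 0.77 M.

0.77 M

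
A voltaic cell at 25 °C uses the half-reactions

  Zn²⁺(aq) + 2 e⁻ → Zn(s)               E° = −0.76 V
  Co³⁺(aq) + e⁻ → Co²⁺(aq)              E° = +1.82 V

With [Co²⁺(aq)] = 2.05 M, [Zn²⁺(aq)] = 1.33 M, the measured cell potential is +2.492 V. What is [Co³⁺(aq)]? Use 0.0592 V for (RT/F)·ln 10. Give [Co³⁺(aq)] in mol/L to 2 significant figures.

With Co³⁺/Co²⁺ at the cathode and Zn²⁺/Zn at the anode, E°cell = +1.82 − (−0.76) = +2.58 V (n = 2).
Rearranging E = E° − (0.0592/n)·log Q gives log Q = 2(+2.58 − (+2.492))/0.0592 = 2.973.
The balanced reaction is 2 Co³⁺(aq) + Zn(s) → 2 Co²⁺(aq) + Zn²⁺(aq), so Q = ([Co²⁺(aq)]^2·[Zn²⁺(aq)]) / [Co³⁺(aq)]^2.
Substituting the known concentrations and solving, log [Co³⁺(aq)] = −1.113 and [Co³⁺(aq)] = 0.077 M.

0.077 M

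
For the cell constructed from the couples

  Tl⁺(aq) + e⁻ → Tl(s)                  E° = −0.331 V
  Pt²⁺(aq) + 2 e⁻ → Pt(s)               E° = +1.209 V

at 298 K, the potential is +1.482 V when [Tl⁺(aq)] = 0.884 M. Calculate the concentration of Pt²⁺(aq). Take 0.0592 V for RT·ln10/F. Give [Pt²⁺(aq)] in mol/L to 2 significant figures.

0.0086 M

With Pt²⁺/Pt at the cathode and Tl⁺/Tl at the anode, E°cell = +1.209 − (−0.331) = +1.540 V (n = 2).
Rearranging E = E° − (0.0592/n)·log Q gives log Q = 2(+1.540 − (+1.482))/0.0592 = 1.959.
For Pt²⁺(aq) + 2 Tl(s) → Pt(s) + 2 Tl⁺(aq), the reaction quotient is Q = [Tl⁺(aq)]^2 / [Pt²⁺(aq)].
Solving for the unknown gives log [Pt²⁺(aq)] = −2.066, so [Pt²⁺(aq)] ≈ 0.0086 M.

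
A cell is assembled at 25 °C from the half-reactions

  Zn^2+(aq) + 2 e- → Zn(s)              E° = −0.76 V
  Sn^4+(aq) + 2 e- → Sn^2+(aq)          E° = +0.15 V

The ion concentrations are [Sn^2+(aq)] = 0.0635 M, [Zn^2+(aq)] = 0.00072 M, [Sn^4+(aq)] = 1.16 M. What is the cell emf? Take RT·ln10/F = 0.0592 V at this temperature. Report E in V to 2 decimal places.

+1.04 V

Since E°(Sn⁴⁺/Sn²⁺) > E°(Zn²⁺/Zn), Sn⁴⁺/Sn²⁺ serves as the cathode.
The standard potential is +0.15 − (−0.76) = +0.91 V and the balanced reaction transfers n = 2 electrons.
Balancing gives Sn^4+(aq) + Zn(s) → Sn^2+(aq) + Zn^2+(aq); hence Q = ([Sn^2+(aq)]·[Zn^2+(aq)]) / [Sn^4+(aq)] = 3.94×10^−5 (log Q = −4.404).
E = E° − (0.0592/n)·log Q = +0.91 − (0.0592/2)(−4.404) = +1.04 V.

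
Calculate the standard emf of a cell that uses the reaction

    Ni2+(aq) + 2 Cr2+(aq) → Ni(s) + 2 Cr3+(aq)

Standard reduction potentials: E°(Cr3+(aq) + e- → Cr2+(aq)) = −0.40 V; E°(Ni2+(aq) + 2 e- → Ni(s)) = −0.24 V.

In the reaction as written, Ni2+(aq) is reduced (cathode) and Cr3+(aq) is produced by oxidation at the anode.
E°cell = E°(cathode) − E°(anode) = −0.24 − (−0.40) = +0.16 V.

+0.16 V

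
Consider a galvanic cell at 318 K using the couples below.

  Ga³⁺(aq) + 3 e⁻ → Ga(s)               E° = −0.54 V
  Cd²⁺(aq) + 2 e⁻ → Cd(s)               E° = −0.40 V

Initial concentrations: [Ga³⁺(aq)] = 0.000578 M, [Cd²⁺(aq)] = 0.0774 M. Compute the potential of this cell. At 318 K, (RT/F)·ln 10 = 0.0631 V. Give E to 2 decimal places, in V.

+0.17 V

The Cd²⁺/Cd couple has the more positive E°, so it is the cathode; Ga³⁺/Ga is the anode.
The standard potential is −0.40 − (−0.54) = +0.14 V and the balanced reaction transfers n = 6 electrons.
For the overall reaction 3 Cd²⁺(aq) + 2 Ga(s) → 3 Cd(s) + 2 Ga³⁺(aq), Q = [Ga³⁺(aq)]^2 / [Cd²⁺(aq)]^3 = 0.00072, giving log Q = −3.142.
E = E° − (0.0631/n)·log Q = +0.14 − (0.0631/6)(−3.142) = +0.17 V.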